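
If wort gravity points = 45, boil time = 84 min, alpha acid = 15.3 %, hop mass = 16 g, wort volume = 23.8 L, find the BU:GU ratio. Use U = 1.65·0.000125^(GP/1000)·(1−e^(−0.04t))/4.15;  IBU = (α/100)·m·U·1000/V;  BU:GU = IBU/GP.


U = 1.65·0.000125^(45/1000)·(1−e^(−0.04·84))/4.15 = 0.2561
IBU = (15.3/100)·16·0.2561·1000/23.8 = 26.3438
BU:GU = 26.3438/45

0.5854


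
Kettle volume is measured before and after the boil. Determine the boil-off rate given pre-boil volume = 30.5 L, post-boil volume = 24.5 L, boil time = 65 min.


rate = (V_pre − V_post) / (t_min/60)
rate = (30.5 − 24.5) / (65/60)

5.5385 L/hr


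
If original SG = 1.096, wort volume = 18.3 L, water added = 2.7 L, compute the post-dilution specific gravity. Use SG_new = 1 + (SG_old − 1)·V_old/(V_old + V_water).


pts = (1.096 − 1)·1000·18.3/(18.3 + 2.7) = 83.6571
SG_new = 1 + 83.6571/1000

1.0837


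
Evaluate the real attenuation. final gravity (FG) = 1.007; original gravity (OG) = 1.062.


AA = (OG−FG)/(OG−1)·100;  RA = AA·0.8192
AA = (1.062 − 1.007)/(1.062 − 1)·100 = 88.7097
RA = 88.7097·0.8192

72.6710 %


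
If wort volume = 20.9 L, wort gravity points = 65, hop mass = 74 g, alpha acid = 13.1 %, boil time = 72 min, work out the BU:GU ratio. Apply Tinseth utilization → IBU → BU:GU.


U = 1.65·0.000125^(GP/1000)·(1−e^(−0.04t))/4.15;  IBU = (α/100)·m·U·1000/V;  BU:GU = IBU/GP
U = 1.65·0.000125^(65/1000)·(1−e^(−0.04·72))/4.15 = 0.2092
IBU = (13.1/100)·74·0.2092·1000/20.9 = 97.0514
BU:GU = 97.0514/65

1.4931


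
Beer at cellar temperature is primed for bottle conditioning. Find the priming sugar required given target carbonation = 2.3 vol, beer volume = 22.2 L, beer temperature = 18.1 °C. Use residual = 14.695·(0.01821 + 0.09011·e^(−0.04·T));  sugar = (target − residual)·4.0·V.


residual = 14.695·(0.01821 + 0.09011·e^(−0.04·18.1)) = 0.9096
sugar = (2.3 − 0.9096)·4.0·22.2

123.4707 g


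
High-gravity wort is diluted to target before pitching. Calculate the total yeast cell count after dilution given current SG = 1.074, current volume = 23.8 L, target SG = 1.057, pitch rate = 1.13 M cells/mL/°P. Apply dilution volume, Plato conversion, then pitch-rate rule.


V_w = V·((SG_c−1)/(SG_t−1)−1);  °P = 259 − 259/SG_t;  cells = rate·(V+V_w)·°P
V_w = 23.8·((1.074−1)/(1.057−1)−1) = 7.0982
V_final = 23.8 + 7.0982 = 30.8982
°P = 259 − 259/1.057 = 13.9669
cells = 1.13·30.8982·13.9669

487.6541 billion cells


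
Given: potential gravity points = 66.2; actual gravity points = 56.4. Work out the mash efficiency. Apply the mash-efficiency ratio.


efficiency = actual / potential × 100
efficiency = 56.4 / 66.2 × 100

85.1964 %


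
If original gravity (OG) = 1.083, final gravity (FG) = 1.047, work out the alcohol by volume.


ABV = (OG − FG) · 131.25
ABV = (1.083 − 1.047) · 131.25

4.7250 % ABV


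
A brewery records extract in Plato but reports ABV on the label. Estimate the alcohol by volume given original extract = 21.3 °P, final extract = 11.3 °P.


SG = 259/(259 − P);  ABV = (OG − FG)·131.25
OG = 259/(259 − 21.3) = 1.0896
FG = 259/(259 − 11.3) = 1.0456
ABV = (1.0896 − 1.0456)·131.25

5.7736 % ABV


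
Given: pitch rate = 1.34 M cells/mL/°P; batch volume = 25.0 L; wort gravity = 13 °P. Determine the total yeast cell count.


cells (billions) = rate · V_L · °P
cells = 1.34 · 25.0 · 13

435.5000 billion cells


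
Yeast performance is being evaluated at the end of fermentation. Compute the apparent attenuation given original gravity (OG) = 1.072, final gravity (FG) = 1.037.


AA = (OG − FG)/(OG − 1) · 100
AA = (1.072 − 1.037)/(1.072 − 1) · 100

48.6111 %


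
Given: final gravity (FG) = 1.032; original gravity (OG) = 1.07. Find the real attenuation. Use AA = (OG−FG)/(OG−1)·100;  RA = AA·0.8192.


AA = (1.07 − 1.032)/(1.07 − 1)·100 = 54.2857
RA = 54.2857·0.8192

44.4709 %


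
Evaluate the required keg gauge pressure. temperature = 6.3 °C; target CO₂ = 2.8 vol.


psi = vols/(0.01821 + 0.09011·e^(−0.04·T)) − 14.695
psi = 2.8/(0.01821 + 0.09011·e^(−0.04·6.3)) − 14.695

17.0339 psi


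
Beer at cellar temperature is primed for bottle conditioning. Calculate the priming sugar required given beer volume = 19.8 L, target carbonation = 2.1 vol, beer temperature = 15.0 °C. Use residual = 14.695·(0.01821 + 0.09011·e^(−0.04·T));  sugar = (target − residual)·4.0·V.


residual = 14.695·(0.01821 + 0.09011·e^(−0.04·15.0)) = 0.9943
sugar = (2.1 − 0.9943)·4.0·19.8

87.5703 g


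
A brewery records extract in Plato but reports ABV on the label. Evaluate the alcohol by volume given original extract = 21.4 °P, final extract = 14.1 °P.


SG = 259/(259 − P);  ABV = (OG − FG)·131.25
OG = 259/(259 − 21.4) = 1.0901
FG = 259/(259 − 14.1) = 1.0576
ABV = (1.0901 − 1.0576)·131.25

4.2647 % ABV


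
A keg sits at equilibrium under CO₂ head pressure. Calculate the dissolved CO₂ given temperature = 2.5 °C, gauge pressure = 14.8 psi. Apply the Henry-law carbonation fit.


vols = (P + 14.695)·(0.01821 + 0.09011·e^(−0.04·T))
vols = (14.8 + 14.695)·(0.01821 + 0.09011·e^(−0.04·2.5))

2.9420 volumes


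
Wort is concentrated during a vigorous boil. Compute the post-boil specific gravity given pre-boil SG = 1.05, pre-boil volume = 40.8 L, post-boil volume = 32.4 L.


SG_post = 1 + (SG_pre − 1)·V_pre/V_post
pts_pre = (1.05 − 1)·1000 = 50.0000
pts_post = 50.0000·40.8/32.4 = 62.9630
SG_post = 1 + 62.9630/1000

1.0630


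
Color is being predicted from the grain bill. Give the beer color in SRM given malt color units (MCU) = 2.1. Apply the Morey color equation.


SRM = 1.4922 · MCU^0.6859
SRM = 1.4922 · 2.1^0.6859

2.4822 SRM


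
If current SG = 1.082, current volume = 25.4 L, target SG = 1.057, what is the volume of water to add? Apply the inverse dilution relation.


V_water = V·((SG_curr − 1)/(SG_target − 1) − 1)
V_water = 25.4·((1.082 − 1)/(1.057 − 1) − 1)

11.1404 L


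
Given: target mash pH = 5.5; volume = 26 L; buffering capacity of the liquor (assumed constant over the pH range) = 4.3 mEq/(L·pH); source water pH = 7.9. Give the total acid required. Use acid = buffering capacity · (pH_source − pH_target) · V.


acid = 4.3 · (7.9 − 5.5) · 26

268.3200 mEq


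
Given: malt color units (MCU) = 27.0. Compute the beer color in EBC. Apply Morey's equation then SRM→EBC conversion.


SRM = 1.4922·MCU^0.6859;  EBC = SRM·1.97
SRM = 1.4922·27.0^0.6859 = 14.3087
EBC = 14.3087·1.97

28.1881 EBC


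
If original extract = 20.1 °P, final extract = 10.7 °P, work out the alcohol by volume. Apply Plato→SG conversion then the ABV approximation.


SG = 259/(259 − P);  ABV = (OG − FG)·131.25
OG = 259/(259 − 20.1) = 1.0841
FG = 259/(259 − 10.7) = 1.0431
ABV = (1.0841 − 1.0431)·131.25

5.3868 % ABV


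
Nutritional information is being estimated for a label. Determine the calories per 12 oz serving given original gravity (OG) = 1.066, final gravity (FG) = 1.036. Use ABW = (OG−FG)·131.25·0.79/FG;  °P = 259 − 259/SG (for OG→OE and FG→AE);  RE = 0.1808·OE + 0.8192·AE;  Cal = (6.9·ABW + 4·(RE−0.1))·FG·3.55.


ABW = (1.066 − 1.036)·131.25·0.79/1.036 = 3.0025
OE = 259 − 259/1.066 = 16.0356 °P
AE = 259 − 259/1.036 = 9.0000 °P
RE = 0.1808·16.0356 + 0.8192·9.0000 = 10.2720 °P
Cal = (6.9·3.0025 + 4·(10.2720−0.1))·1.036·3.55

225.8377 kcal


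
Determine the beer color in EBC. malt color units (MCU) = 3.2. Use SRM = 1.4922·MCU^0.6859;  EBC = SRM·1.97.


SRM = 1.4922·3.2^0.6859 = 3.3137
EBC = 3.3137·1.97

6.5279 EBC


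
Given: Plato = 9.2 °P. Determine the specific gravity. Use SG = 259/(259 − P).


SG = 259/(259 − 9.2)

1.0368


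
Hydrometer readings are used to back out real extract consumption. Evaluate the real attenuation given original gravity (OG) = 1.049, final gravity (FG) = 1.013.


AA = (OG−FG)/(OG−1)·100;  RA = AA·0.8192
AA = (1.049 − 1.013)/(1.049 − 1)·100 = 73.4694
RA = 73.4694·0.8192

60.1861 %


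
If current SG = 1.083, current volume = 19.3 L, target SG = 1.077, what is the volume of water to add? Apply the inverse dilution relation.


V_water = V·((SG_curr − 1)/(SG_target − 1) − 1)
V_water = 19.3·((1.083 − 1)/(1.077 − 1) − 1)

1.5039 L


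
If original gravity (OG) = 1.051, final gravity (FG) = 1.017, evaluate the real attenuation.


AA = (OG−FG)/(OG−1)·100;  RA = AA·0.8192
AA = (1.051 − 1.017)/(1.051 − 1)·100 = 66.6667
RA = 66.6667·0.8192

54.6133 %


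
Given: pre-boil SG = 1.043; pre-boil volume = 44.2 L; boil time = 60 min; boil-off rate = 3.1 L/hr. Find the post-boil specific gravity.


V_post = V_pre − rate·(t/60);  SG_post = 1 + (SG_pre−1)·V_pre/V_post
V_post = 44.2 − 3.1·(60/60) = 41.1000
SG_post = 1 + (1.043 − 1)·44.2/41.1000

1.0462


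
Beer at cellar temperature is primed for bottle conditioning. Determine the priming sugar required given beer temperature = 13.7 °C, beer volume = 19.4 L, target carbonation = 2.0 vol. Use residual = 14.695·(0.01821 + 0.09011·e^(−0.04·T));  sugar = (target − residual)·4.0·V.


residual = 14.695·(0.01821 + 0.09011·e^(−0.04·13.7)) = 1.0331
sugar = (2.0 − 1.0331)·4.0·19.4

75.0312 g


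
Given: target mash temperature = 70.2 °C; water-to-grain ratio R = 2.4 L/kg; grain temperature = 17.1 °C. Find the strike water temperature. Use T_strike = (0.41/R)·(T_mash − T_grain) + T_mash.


T_strike = (0.41/2.4)·(70.2 − 17.1) + 70.2

79.2713 °C


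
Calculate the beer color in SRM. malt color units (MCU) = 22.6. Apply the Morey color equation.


SRM = 1.4922 · MCU^0.6859
SRM = 1.4922 · 22.6^0.6859

12.6651 SRM


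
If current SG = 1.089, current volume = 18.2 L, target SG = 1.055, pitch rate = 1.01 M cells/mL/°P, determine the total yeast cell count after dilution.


V_w = V·((SG_c−1)/(SG_t−1)−1);  °P = 259 − 259/SG_t;  cells = rate·(V+V_w)·°P
V_w = 18.2·((1.089−1)/(1.055−1)−1) = 11.2509
V_final = 18.2 + 11.2509 = 29.4509
°P = 259 − 259/1.055 = 13.5024
cells = 1.01·29.4509·13.5024

401.6336 billion cells


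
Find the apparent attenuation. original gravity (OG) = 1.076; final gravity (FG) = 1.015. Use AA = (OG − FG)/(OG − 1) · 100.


AA = (1.076 − 1.015)/(1.076 − 1) · 100

80.2632 %


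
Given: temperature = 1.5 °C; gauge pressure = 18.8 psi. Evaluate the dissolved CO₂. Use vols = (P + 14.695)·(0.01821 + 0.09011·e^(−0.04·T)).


vols = (18.8 + 14.695)·(0.01821 + 0.09011·e^(−0.04·1.5))

3.4524 volumes


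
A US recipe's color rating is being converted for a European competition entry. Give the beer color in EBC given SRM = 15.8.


EBC = SRM · 1.97
EBC = 15.8 · 1.97

31.1260 EBC


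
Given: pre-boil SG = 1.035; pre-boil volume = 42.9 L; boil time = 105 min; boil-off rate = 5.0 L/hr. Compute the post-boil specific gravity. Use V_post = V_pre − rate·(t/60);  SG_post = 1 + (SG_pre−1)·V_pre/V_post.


V_post = 42.9 − 5.0·(105/60) = 34.1500
SG_post = 1 + (1.035 − 1)·42.9/34.1500

1.0440


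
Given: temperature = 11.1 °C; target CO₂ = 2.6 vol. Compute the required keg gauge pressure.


psi = vols/(0.01821 + 0.09011·e^(−0.04·T)) − 14.695
psi = 2.6/(0.01821 + 0.09011·e^(−0.04·11.1)) − 14.695

19.5099 psi


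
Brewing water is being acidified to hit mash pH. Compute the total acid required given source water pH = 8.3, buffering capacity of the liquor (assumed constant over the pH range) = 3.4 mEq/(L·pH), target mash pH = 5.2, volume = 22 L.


acid = buffering capacity · (pH_source − pH_target) · V
acid = 3.4 · (8.3 − 5.2) · 22

231.8800 mEq


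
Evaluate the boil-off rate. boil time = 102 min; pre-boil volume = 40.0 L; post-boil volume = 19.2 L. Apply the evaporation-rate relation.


rate = (V_pre − V_post) / (t_min/60)
rate = (40.0 − 19.2) / (102/60)

12.2353 L/hr


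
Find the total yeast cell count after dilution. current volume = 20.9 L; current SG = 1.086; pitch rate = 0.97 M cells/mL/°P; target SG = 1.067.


V_w = V·((SG_c−1)/(SG_t−1)−1);  °P = 259 − 259/SG_t;  cells = rate·(V+V_w)·°P
V_w = 20.9·((1.086−1)/(1.067−1)−1) = 5.9269
V_final = 20.9 + 5.9269 = 26.8269
°P = 259 − 259/1.067 = 16.2634
cells = 0.97·26.8269·16.2634

423.2060 billion cells


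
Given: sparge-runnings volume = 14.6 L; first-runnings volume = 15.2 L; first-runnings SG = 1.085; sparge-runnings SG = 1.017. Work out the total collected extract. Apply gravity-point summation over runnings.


total = Σ (SG_i − 1)·1000·V_i
first = (1.085 − 1)·1000·15.2 = 1292.0000
sparge = (1.017 − 1)·1000·14.6 = 248.2000
total = 1292.0000 + 248.2000

1540.2000 gravity·L


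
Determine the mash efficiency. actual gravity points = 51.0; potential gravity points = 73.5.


efficiency = actual / potential × 100
efficiency = 51.0 / 73.5 × 100

69.3878 %


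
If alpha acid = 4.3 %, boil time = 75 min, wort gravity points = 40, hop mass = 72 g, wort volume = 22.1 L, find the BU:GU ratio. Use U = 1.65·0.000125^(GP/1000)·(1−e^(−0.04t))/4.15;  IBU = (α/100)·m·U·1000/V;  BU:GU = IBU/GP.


U = 1.65·0.000125^(40/1000)·(1−e^(−0.04·75))/4.15 = 0.2637
IBU = (4.3/100)·72·0.2637·1000/22.1 = 36.9438
BU:GU = 36.9438/40

0.9236


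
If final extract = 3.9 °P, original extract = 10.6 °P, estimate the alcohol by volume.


SG = 259/(259 − P);  ABV = (OG − FG)·131.25
OG = 259/(259 − 10.6) = 1.0427
FG = 259/(259 − 3.9) = 1.0153
ABV = (1.0427 − 1.0153)·131.25

3.5943 % ABV


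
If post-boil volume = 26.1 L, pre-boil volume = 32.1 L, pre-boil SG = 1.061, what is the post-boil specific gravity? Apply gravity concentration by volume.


SG_post = 1 + (SG_pre − 1)·V_pre/V_post
pts_pre = (1.061 − 1)·1000 = 61.0000
pts_post = 61.0000·32.1/26.1 = 75.0230
SG_post = 1 + 75.0230/1000

1.0750


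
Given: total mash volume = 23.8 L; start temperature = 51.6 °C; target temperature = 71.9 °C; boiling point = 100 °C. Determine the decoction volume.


V_dec = V_total·(T_target − T_start)/(T_boil − T_start)
V_dec = 23.8·(71.9 − 51.6)/(100 − 51.6)

9.9822 L


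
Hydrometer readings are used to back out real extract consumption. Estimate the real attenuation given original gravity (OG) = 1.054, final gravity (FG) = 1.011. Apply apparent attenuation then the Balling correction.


AA = (OG−FG)/(OG−1)·100;  RA = AA·0.8192
AA = (1.054 − 1.011)/(1.054 − 1)·100 = 79.6296
RA = 79.6296·0.8192

65.2326 %


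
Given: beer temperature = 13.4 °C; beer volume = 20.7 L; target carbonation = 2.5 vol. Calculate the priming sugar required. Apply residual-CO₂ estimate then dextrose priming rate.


residual = 14.695·(0.01821 + 0.09011·e^(−0.04·T));  sugar = (target − residual)·4.0·V
residual = 14.695·(0.01821 + 0.09011·e^(−0.04·13.4)) = 1.0423
sugar = (2.5 − 1.0423)·4.0·20.7

120.6939 g


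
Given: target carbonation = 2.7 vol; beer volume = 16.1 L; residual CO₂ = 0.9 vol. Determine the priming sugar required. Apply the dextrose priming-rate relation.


sugar = (target − residual)·4.0·V
sugar = (2.7 − 0.9)·4.0·16.1

115.9200 g


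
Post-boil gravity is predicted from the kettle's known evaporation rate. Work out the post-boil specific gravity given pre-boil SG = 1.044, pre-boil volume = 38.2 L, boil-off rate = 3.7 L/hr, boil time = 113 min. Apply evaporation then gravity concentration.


V_post = V_pre − rate·(t/60);  SG_post = 1 + (SG_pre−1)·V_pre/V_post
V_post = 38.2 − 3.7·(113/60) = 31.2317
SG_post = 1 + (1.044 − 1)·38.2/31.2317

1.0538


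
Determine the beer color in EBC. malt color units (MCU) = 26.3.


SRM = 1.4922·MCU^0.6859;  EBC = SRM·1.97
SRM = 1.4922·26.3^0.6859 = 14.0532
EBC = 14.0532·1.97

27.6848 EBC


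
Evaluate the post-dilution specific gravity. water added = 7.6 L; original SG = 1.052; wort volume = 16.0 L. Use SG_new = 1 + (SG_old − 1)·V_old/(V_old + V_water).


pts = (1.052 − 1)·1000·16.0/(16.0 + 7.6) = 35.2542
SG_new = 1 + 35.2542/1000

1.0353


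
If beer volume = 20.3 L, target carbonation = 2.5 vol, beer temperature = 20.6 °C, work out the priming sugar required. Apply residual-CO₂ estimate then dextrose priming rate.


residual = 14.695·(0.01821 + 0.09011·e^(−0.04·T));  sugar = (target − residual)·4.0·V
residual = 14.695·(0.01821 + 0.09011·e^(−0.04·20.6)) = 0.8485
sugar = (2.5 − 0.8485)·4.0·20.3

134.1040 g


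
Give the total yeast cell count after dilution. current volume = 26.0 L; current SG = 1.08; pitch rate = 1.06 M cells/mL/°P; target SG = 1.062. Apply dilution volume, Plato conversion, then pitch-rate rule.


V_w = V·((SG_c−1)/(SG_t−1)−1);  °P = 259 − 259/SG_t;  cells = rate·(V+V_w)·°P
V_w = 26.0·((1.08−1)/(1.062−1)−1) = 7.5484
V_final = 26.0 + 7.5484 = 33.5484
°P = 259 − 259/1.062 = 15.1205
cells = 1.06·33.5484·15.1205

537.7055 billion cells


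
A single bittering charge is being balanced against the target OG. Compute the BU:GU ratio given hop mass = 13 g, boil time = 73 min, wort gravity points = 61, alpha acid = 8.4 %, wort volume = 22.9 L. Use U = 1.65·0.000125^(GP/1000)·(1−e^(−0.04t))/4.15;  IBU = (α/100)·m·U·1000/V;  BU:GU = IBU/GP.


U = 1.65·0.000125^(61/1000)·(1−e^(−0.04·73))/4.15 = 0.2174
IBU = (8.4/100)·13·0.2174·1000/22.9 = 10.3671
BU:GU = 10.3671/61

0.1700


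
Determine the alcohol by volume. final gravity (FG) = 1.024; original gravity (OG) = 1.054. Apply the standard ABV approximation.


ABV = (OG − FG) · 131.25
ABV = (1.054 − 1.024) · 131.25

3.9375 % ABV


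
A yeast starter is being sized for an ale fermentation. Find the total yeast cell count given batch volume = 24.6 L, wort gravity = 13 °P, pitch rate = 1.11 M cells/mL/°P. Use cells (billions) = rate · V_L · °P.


cells = 1.11 · 24.6 · 13

354.9780 billion cells


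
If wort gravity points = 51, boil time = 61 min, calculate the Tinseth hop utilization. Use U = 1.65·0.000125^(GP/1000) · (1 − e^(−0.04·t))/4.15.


bigness = 1.65·0.000125^(51/1000) = 1.0433
boil_factor = (1 − e^(−0.04·61))/4.15 = 0.2200
U = 1.0433 · 0.2200

0.2295


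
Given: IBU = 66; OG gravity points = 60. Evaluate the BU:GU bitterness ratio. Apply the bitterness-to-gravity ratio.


BU:GU = IBU / OG_points
BU:GU = 66 / 60

1.1000


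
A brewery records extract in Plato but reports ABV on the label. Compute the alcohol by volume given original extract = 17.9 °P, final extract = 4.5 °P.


SG = 259/(259 − P);  ABV = (OG − FG)·131.25
OG = 259/(259 − 17.9) = 1.0742
FG = 259/(259 − 4.5) = 1.0177
ABV = (1.0742 − 1.0177)·131.25

7.4237 % ABV


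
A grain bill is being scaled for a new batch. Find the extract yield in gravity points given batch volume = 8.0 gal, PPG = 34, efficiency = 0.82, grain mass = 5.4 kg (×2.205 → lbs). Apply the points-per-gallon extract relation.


points = lbs × PPG × eff / vol
lbs = 5.4 × 2.205 = 11.9070
points = 11.9070 × 34 × 0.82 / 8.0

41.4959 points


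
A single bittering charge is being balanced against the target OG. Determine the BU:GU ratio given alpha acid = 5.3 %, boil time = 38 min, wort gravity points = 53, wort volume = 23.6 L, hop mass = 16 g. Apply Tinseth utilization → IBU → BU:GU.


U = 1.65·0.000125^(GP/1000)·(1−e^(−0.04t))/4.15;  IBU = (α/100)·m·U·1000/V;  BU:GU = IBU/GP
U = 1.65·0.000125^(53/1000)·(1−e^(−0.04·38))/4.15 = 0.1929
IBU = (5.3/100)·16·0.1929·1000/23.6 = 6.9321
BU:GU = 6.9321/53

0.1308


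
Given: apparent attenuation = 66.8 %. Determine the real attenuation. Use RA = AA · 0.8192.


RA = 66.8 · 0.8192

54.7226 %


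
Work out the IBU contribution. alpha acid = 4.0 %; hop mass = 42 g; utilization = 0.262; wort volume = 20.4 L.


IBU = (α/100)·mass·U·1000 / V
IBU = (4.0/100)·42·0.262·1000 / 20.4

21.5765 IBU


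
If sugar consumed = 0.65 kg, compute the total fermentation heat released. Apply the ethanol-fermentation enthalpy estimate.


Q = m_sugar · 590 kJ/kg
Q = 0.65 · 590

383.5000 kJ


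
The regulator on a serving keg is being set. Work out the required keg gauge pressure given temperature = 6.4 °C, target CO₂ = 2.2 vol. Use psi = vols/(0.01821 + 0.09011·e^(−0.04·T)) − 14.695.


psi = 2.2/(0.01821 + 0.09011·e^(−0.04·6.4)) − 14.695

10.3141 psi


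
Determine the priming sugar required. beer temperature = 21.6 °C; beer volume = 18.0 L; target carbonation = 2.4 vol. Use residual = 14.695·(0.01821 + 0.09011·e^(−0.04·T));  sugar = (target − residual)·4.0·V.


residual = 14.695·(0.01821 + 0.09011·e^(−0.04·21.6)) = 0.8257
sugar = (2.4 − 0.8257)·4.0·18.0

113.3499 g


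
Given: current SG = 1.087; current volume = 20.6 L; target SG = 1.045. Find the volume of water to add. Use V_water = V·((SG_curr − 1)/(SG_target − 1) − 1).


V_water = 20.6·((1.087 − 1)/(1.045 − 1) − 1)

19.2267 L


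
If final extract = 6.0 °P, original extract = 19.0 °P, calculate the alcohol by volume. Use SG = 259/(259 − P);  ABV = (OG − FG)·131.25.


OG = 259/(259 − 19.0) = 1.0792
FG = 259/(259 − 6.0) = 1.0237
ABV = (1.0792 − 1.0237)·131.25

7.2780 % ABV


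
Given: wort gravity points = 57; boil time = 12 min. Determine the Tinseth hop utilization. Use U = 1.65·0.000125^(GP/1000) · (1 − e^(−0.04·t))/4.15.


bigness = 1.65·0.000125^(57/1000) = 0.9886
boil_factor = (1 − e^(−0.04·12))/4.15 = 0.0919
U = 0.9886 · 0.0919

0.0908


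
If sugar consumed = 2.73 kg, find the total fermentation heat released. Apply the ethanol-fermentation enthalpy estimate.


Q = m_sugar · 590 kJ/kg
Q = 2.73 · 590

1610.7000 kJ


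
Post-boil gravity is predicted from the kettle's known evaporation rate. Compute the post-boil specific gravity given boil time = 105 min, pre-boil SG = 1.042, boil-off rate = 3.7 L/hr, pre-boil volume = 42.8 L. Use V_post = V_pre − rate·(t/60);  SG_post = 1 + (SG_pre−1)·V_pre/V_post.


V_post = 42.8 − 3.7·(105/60) = 36.3250
SG_post = 1 + (1.042 − 1)·42.8/36.3250

1.0495


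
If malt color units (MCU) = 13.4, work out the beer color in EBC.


SRM = 1.4922·MCU^0.6859;  EBC = SRM·1.97
SRM = 1.4922·13.4^0.6859 = 8.8493
EBC = 8.8493·1.97

17.4331 EBC


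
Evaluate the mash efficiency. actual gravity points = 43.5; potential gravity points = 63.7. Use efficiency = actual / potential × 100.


efficiency = 43.5 / 63.7 × 100

68.2889 %


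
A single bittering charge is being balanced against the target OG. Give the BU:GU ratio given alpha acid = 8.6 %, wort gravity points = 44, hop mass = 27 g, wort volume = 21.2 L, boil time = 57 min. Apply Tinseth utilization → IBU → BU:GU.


U = 1.65·0.000125^(GP/1000)·(1−e^(−0.04t))/4.15;  IBU = (α/100)·m·U·1000/V;  BU:GU = IBU/GP
U = 1.65·0.000125^(44/1000)·(1−e^(−0.04·57))/4.15 = 0.2403
IBU = (8.6/100)·27·0.2403·1000/21.2 = 26.3248
BU:GU = 26.3248/44

0.5983


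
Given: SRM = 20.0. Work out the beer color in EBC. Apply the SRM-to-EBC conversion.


EBC = SRM · 1.97
EBC = 20.0 · 1.97

39.4000 EBC


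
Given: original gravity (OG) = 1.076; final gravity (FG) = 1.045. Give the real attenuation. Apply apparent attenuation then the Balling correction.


AA = (OG−FG)/(OG−1)·100;  RA = AA·0.8192
AA = (1.076 − 1.045)/(1.076 − 1)·100 = 40.7895
RA = 40.7895·0.8192

33.4147 %


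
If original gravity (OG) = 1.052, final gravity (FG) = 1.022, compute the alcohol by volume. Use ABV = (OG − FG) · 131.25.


ABV = (1.052 − 1.022) · 131.25

3.9375 % ABV


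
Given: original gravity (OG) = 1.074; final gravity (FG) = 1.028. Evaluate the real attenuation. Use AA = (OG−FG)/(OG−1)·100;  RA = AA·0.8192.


AA = (1.074 − 1.028)/(1.074 − 1)·100 = 62.1622
RA = 62.1622·0.8192

50.9232 %


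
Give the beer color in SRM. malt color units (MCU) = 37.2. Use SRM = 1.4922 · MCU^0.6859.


SRM = 1.4922 · 37.2^0.6859

17.8264 SRM


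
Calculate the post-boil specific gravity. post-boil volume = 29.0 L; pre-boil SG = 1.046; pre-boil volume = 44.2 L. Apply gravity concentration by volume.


SG_post = 1 + (SG_pre − 1)·V_pre/V_post
pts_pre = (1.046 − 1)·1000 = 46.0000
pts_post = 46.0000·44.2/29.0 = 70.1103
SG_post = 1 + 70.1103/1000

1.0701


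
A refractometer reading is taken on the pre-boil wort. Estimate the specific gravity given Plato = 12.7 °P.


SG = 259/(259 − P)
SG = 259/(259 − 12.7)

1.0516


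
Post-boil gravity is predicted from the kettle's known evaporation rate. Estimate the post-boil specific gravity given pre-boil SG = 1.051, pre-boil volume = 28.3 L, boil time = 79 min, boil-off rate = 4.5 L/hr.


V_post = V_pre − rate·(t/60);  SG_post = 1 + (SG_pre−1)·V_pre/V_post
V_post = 28.3 − 4.5·(79/60) = 22.3750
SG_post = 1 + (1.051 − 1)·28.3/22.3750

1.0645


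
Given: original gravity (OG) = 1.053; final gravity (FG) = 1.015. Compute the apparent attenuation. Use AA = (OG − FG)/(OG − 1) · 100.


AA = (1.053 − 1.015)/(1.053 − 1) · 100

71.6981 %


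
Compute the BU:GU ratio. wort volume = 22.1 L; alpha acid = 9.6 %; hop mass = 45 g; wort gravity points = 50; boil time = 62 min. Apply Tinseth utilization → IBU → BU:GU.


U = 1.65·0.000125^(GP/1000)·(1−e^(−0.04t))/4.15;  IBU = (α/100)·m·U·1000/V;  BU:GU = IBU/GP
U = 1.65·0.000125^(50/1000)·(1−e^(−0.04·62))/4.15 = 0.2324
IBU = (9.6/100)·45·0.2324·1000/22.1 = 45.4349
BU:GU = 45.4349/50

0.9087


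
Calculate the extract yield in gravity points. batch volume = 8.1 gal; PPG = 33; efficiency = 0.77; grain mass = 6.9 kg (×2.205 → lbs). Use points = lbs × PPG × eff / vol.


lbs = 6.9 × 2.205 = 15.2145
points = 15.2145 × 33 × 0.77 / 8.1

47.7285 points


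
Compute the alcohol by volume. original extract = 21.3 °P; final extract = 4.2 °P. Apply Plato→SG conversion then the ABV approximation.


SG = 259/(259 − P);  ABV = (OG − FG)·131.25
OG = 259/(259 − 21.3) = 1.0896
FG = 259/(259 − 4.2) = 1.0165
ABV = (1.0896 − 1.0165)·131.25

9.5977 % ABV


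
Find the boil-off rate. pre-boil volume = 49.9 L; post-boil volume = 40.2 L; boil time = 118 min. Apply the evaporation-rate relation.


rate = (V_pre − V_post) / (t_min/60)
rate = (49.9 − 40.2) / (118/60)

4.9322 L/hr


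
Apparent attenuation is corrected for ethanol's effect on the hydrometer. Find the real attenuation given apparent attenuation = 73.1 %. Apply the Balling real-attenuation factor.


RA = AA · 0.8192
RA = 73.1 · 0.8192

59.8835 %


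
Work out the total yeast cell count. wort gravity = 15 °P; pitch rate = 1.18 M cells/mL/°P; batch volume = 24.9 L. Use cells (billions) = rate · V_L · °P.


cells = 1.18 · 24.9 · 15

440.7300 billion cells


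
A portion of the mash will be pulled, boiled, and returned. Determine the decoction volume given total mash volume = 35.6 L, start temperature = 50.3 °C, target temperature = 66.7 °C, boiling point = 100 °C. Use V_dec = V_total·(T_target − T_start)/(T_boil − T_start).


V_dec = 35.6·(66.7 − 50.3)/(100 − 50.3)

11.7473 L


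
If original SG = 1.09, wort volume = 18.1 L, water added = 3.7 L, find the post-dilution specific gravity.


SG_new = 1 + (SG_old − 1)·V_old/(V_old + V_water)
pts = (1.09 − 1)·1000·18.1/(18.1 + 3.7) = 74.7248
SG_new = 1 + 74.7248/1000

1.0747


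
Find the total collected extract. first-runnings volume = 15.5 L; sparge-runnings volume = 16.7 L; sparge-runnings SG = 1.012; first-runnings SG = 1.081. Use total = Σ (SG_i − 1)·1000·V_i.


first = (1.081 − 1)·1000·15.5 = 1255.5000
sparge = (1.012 − 1)·1000·16.7 = 200.4000
total = 1255.5000 + 200.4000

1455.9000 gravity·L


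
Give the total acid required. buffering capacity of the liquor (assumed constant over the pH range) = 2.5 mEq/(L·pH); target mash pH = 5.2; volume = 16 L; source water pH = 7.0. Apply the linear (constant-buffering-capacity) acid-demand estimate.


acid = buffering capacity · (pH_source − pH_target) · V
acid = 2.5 · (7.0 − 5.2) · 16

72.0000 mEq


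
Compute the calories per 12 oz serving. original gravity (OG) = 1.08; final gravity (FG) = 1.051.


ABW = (OG−FG)·131.25·0.79/FG;  °P = 259 − 259/SG (for OG→OE and FG→AE);  RE = 0.1808·OE + 0.8192·AE;  Cal = (6.9·ABW + 4·(RE−0.1))·FG·3.55
ABW = (1.08 − 1.051)·131.25·0.79/1.051 = 2.8610
OE = 259 − 259/1.08 = 19.1852 °P
AE = 259 − 259/1.051 = 12.5680 °P
RE = 0.1808·19.1852 + 0.8192·12.5680 = 13.7644 °P
Cal = (6.9·2.8610 + 4·(13.7644−0.1))·1.051·3.55

277.5854 kcal


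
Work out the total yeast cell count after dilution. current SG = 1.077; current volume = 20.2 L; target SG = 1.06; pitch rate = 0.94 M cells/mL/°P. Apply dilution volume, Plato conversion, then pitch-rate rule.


V_w = V·((SG_c−1)/(SG_t−1)−1);  °P = 259 − 259/SG_t;  cells = rate·(V+V_w)·°P
V_w = 20.2·((1.077−1)/(1.06−1)−1) = 5.7233
V_final = 20.2 + 5.7233 = 25.9233
°P = 259 − 259/1.06 = 14.6604
cells = 0.94·25.9233·14.6604

357.2431 billion cells


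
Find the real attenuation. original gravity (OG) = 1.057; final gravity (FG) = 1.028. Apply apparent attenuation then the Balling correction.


AA = (OG−FG)/(OG−1)·100;  RA = AA·0.8192
AA = (1.057 − 1.028)/(1.057 − 1)·100 = 50.8772
RA = 50.8772·0.8192

41.6786 %


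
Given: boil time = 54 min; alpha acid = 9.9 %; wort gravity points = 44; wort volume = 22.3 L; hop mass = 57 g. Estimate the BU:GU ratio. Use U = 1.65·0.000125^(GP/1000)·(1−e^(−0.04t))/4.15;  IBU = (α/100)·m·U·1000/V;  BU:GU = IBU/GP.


U = 1.65·0.000125^(44/1000)·(1−e^(−0.04·54))/4.15 = 0.2369
IBU = (9.9/100)·57·0.2369·1000/22.3 = 59.9361
BU:GU = 59.9361/44

1.3622


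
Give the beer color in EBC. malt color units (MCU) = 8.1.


SRM = 1.4922·MCU^0.6859;  EBC = SRM·1.97
SRM = 1.4922·8.1^0.6859 = 6.2655
EBC = 6.2655·1.97

12.3431 EBC


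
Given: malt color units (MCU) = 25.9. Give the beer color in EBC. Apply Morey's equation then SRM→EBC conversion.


SRM = 1.4922·MCU^0.6859;  EBC = SRM·1.97
SRM = 1.4922·25.9^0.6859 = 13.9062
EBC = 13.9062·1.97

27.3953 EBC


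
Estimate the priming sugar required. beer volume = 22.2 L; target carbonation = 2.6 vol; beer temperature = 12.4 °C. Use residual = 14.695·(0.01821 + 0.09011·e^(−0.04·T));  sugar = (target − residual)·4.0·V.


residual = 14.695·(0.01821 + 0.09011·e^(−0.04·12.4)) = 1.0740
sugar = (2.6 − 1.0740)·4.0·22.2

135.5121 g


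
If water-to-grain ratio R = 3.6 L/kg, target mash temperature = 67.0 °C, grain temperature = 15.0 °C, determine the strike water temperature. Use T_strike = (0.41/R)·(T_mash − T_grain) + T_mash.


T_strike = (0.41/3.6)·(67.0 − 15.0) + 67.0

72.9222 °C


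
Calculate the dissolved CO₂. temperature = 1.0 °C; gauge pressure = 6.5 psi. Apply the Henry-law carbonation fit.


vols = (P + 14.695)·(0.01821 + 0.09011·e^(−0.04·T))
vols = (6.5 + 14.695)·(0.01821 + 0.09011·e^(−0.04·1.0))

2.2210 volumes


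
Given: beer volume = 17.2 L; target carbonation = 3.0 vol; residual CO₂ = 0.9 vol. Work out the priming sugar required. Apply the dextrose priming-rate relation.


sugar = (target − residual)·4.0·V
sugar = (3.0 − 0.9)·4.0·17.2

144.4800 g


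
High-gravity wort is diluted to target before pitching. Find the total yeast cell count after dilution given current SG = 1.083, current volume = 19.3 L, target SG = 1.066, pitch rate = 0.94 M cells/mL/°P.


V_w = V·((SG_c−1)/(SG_t−1)−1);  °P = 259 − 259/SG_t;  cells = rate·(V+V_w)·°P
V_w = 19.3·((1.083−1)/(1.066−1)−1) = 4.9712
V_final = 19.3 + 4.9712 = 24.2712
°P = 259 − 259/1.066 = 16.0356
cells = 0.94·24.2712·16.0356

365.8523 billion cells


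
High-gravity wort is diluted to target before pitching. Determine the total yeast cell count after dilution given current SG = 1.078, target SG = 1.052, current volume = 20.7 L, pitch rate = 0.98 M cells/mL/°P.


V_w = V·((SG_c−1)/(SG_t−1)−1);  °P = 259 − 259/SG_t;  cells = rate·(V+V_w)·°P
V_w = 20.7·((1.078−1)/(1.052−1)−1) = 10.3500
V_final = 20.7 + 10.3500 = 31.0500
°P = 259 − 259/1.052 = 12.8023
cells = 0.98·31.0500·12.8023

389.5606 billion cells


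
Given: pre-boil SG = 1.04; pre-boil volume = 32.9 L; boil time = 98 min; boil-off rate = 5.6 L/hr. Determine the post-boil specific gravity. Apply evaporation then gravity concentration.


V_post = V_pre − rate·(t/60);  SG_post = 1 + (SG_pre−1)·V_pre/V_post
V_post = 32.9 − 5.6·(98/60) = 23.7533
SG_post = 1 + (1.04 − 1)·32.9/23.7533

1.0554


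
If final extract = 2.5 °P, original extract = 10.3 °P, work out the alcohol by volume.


SG = 259/(259 − P);  ABV = (OG − FG)·131.25
OG = 259/(259 − 10.3) = 1.0414
FG = 259/(259 − 2.5) = 1.0097
ABV = (1.0414 − 1.0097)·131.25

4.1565 % ABV


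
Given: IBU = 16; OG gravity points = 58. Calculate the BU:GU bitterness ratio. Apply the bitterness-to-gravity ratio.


BU:GU = IBU / OG_points
BU:GU = 16 / 58

0.2759


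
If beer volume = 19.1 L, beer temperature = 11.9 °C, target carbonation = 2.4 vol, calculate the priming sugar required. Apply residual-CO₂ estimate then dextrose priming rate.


residual = 14.695·(0.01821 + 0.09011·e^(−0.04·T));  sugar = (target − residual)·4.0·V
residual = 14.695·(0.01821 + 0.09011·e^(−0.04·11.9)) = 1.0903
sugar = (2.4 − 1.0903)·4.0·19.1

100.0647 g


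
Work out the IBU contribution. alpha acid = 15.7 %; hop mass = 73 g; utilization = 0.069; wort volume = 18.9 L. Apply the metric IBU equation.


IBU = (α/100)·mass·U·1000 / V
IBU = (15.7/100)·73·0.069·1000 / 18.9

41.8417 IBU


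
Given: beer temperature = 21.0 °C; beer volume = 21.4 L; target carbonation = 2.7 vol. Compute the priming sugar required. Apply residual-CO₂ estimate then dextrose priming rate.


residual = 14.695·(0.01821 + 0.09011·e^(−0.04·T));  sugar = (target − residual)·4.0·V
residual = 14.695·(0.01821 + 0.09011·e^(−0.04·21.0)) = 0.8393
sugar = (2.7 − 0.8393)·4.0·21.4

159.2800 g


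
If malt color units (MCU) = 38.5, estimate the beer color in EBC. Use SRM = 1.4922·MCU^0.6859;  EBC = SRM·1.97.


SRM = 1.4922·38.5^0.6859 = 18.2513
EBC = 18.2513·1.97

35.9551 EBC


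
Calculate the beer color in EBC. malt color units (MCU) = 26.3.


SRM = 1.4922·MCU^0.6859;  EBC = SRM·1.97
SRM = 1.4922·26.3^0.6859 = 14.0532
EBC = 14.0532·1.97

27.6848 EBC


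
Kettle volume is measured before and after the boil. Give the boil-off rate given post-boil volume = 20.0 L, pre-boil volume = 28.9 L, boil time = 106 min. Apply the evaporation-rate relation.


rate = (V_pre − V_post) / (t_min/60)
rate = (28.9 − 20.0) / (106/60)

5.0377 L/hr


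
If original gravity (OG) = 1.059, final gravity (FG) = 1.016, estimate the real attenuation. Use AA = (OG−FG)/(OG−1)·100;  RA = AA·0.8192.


AA = (1.059 − 1.016)/(1.059 − 1)·100 = 72.8814
RA = 72.8814·0.8192

59.7044 %


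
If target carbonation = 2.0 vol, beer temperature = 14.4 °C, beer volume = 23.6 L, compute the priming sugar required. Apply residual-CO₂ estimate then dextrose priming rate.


residual = 14.695·(0.01821 + 0.09011·e^(−0.04·T));  sugar = (target − residual)·4.0·V
residual = 14.695·(0.01821 + 0.09011·e^(−0.04·14.4)) = 1.0120
sugar = (2.0 − 1.0120)·4.0·23.6

93.2704 g


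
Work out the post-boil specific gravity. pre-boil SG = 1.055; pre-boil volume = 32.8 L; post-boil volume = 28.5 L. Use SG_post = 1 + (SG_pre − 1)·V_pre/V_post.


pts_pre = (1.055 − 1)·1000 = 55.0000
pts_post = 55.0000·32.8/28.5 = 63.2982
SG_post = 1 + 63.2982/1000

1.0633


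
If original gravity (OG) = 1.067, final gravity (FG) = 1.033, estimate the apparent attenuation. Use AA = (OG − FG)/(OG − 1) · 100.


AA = (1.067 − 1.033)/(1.067 − 1) · 100

50.7463 %


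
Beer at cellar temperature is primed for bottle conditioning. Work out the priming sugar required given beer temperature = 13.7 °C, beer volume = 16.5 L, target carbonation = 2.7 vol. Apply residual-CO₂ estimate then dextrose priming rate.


residual = 14.695·(0.01821 + 0.09011·e^(−0.04·T));  sugar = (target − residual)·4.0·V
residual = 14.695·(0.01821 + 0.09011·e^(−0.04·13.7)) = 1.0331
sugar = (2.7 − 1.0331)·4.0·16.5

110.0152 g


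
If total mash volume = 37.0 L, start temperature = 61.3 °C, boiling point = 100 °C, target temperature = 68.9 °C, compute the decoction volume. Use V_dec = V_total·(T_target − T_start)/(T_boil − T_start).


V_dec = 37.0·(68.9 − 61.3)/(100 − 61.3)

7.2661 L


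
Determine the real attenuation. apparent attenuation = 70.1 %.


RA = AA · 0.8192
RA = 70.1 · 0.8192

57.4259 %


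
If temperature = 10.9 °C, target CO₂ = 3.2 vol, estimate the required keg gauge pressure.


psi = vols/(0.01821 + 0.09011·e^(−0.04·T)) − 14.695
psi = 3.2/(0.01821 + 0.09011·e^(−0.04·10.9)) − 14.695

27.1478 psi


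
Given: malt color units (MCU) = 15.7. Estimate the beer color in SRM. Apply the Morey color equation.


SRM = 1.4922 · MCU^0.6859
SRM = 1.4922 · 15.7^0.6859

9.8649 SRM


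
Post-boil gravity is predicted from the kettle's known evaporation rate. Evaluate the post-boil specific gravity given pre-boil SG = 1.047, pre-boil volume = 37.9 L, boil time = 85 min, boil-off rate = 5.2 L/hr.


V_post = V_pre − rate·(t/60);  SG_post = 1 + (SG_pre−1)·V_pre/V_post
V_post = 37.9 − 5.2·(85/60) = 30.5333
SG_post = 1 + (1.047 − 1)·37.9/30.5333

1.0583


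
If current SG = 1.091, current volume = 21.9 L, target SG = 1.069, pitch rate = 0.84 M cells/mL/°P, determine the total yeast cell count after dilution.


V_w = V·((SG_c−1)/(SG_t−1)−1);  °P = 259 − 259/SG_t;  cells = rate·(V+V_w)·°P
V_w = 21.9·((1.091−1)/(1.069−1)−1) = 6.9826
V_final = 21.9 + 6.9826 = 28.8826
°P = 259 − 259/1.069 = 16.7175
cells = 0.84·28.8826·16.7175

405.5896 billion cells


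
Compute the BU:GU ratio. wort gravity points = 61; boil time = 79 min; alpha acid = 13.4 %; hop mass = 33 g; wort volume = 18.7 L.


U = 1.65·0.000125^(GP/1000)·(1−e^(−0.04t))/4.15;  IBU = (α/100)·m·U·1000/V;  BU:GU = IBU/GP
U = 1.65·0.000125^(61/1000)·(1−e^(−0.04·79))/4.15 = 0.2200
IBU = (13.4/100)·33·0.2200·1000/18.7 = 52.0352
BU:GU = 52.0352/61

0.8530


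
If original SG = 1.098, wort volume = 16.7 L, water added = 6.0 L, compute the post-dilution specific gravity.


SG_new = 1 + (SG_old − 1)·V_old/(V_old + V_water)
pts = (1.098 − 1)·1000·16.7/(16.7 + 6.0) = 72.0969
SG_new = 1 + 72.0969/1000

1.0721


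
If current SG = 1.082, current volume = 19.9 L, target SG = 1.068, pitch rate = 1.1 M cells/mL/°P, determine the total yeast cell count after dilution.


V_w = V·((SG_c−1)/(SG_t−1)−1);  °P = 259 − 259/SG_t;  cells = rate·(V+V_w)·°P
V_w = 19.9·((1.082−1)/(1.068−1)−1) = 4.0971
V_final = 19.9 + 4.0971 = 23.9971
°P = 259 − 259/1.068 = 16.4906
cells = 1.1·23.9971·16.4906

435.2995 billion cells


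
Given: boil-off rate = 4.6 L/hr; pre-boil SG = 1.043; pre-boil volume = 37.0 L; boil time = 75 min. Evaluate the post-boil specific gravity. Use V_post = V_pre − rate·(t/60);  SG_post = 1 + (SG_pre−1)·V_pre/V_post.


V_post = 37.0 − 4.6·(75/60) = 31.2500
SG_post = 1 + (1.043 − 1)·37.0/31.2500

1.0509


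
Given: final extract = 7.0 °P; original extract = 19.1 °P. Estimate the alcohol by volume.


SG = 259/(259 − P);  ABV = (OG − FG)·131.25
OG = 259/(259 − 19.1) = 1.0796
FG = 259/(259 − 7.0) = 1.0278
ABV = (1.0796 − 1.0278)·131.25

6.8038 % ABV
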